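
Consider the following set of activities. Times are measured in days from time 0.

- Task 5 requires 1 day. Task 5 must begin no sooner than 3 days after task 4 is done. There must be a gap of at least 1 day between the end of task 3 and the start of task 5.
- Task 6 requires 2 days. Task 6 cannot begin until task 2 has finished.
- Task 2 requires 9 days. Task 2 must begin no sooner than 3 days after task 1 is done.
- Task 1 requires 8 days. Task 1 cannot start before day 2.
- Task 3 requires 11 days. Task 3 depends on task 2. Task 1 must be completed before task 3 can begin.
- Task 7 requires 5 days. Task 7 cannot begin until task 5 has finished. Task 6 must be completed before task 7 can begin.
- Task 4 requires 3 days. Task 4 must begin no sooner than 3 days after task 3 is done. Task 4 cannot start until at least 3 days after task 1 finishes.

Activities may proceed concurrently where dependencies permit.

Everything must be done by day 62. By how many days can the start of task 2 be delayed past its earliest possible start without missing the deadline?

14

Task 1 cannot begin until its own release at day 2. It runs from day 2 to 2 + 8 = day 10.
After task 1 (finishes day 10, plus 3-day gap → day 13), task 2 can start at day 13 and finishes at day 22.

Working backward from the deadline:
To finish by day 62, task 7 (duration 5) must start no later than day 57.
Task 5 must finish before task 7 (must start by day 57). With a 1-day duration, task 5 must start by 57 − 1 = day 56.
Since task 5 (must start by day 56, minus 3-day gap → day 53) depends on it, task 4 must finish by day 53. Backing off its 3-day duration gives a latest start of day 50.
Task 3 feeds task 4 (must start by day 50, minus 3-day gap → day 47); task 5 (must start by day 56, minus 1-day gap → day 55). Taking the minimum, task 3 must finish by day 47 and start by 47 − 11 = day 36.
Task 6 feeds into task 7 (must start by day 57); so task 6 must finish by day 57 and therefore start by day 55.
Task 2 has several dependents: task 3 (must start by day 36); task 6 (must start by day 55). The earliest of those limits is day 36, so task 2 must start by 36 − 9 = day 27.
So task 2 can start as early as day 13 and as late as day 27, giving 27 − 13 = 14 days of slack.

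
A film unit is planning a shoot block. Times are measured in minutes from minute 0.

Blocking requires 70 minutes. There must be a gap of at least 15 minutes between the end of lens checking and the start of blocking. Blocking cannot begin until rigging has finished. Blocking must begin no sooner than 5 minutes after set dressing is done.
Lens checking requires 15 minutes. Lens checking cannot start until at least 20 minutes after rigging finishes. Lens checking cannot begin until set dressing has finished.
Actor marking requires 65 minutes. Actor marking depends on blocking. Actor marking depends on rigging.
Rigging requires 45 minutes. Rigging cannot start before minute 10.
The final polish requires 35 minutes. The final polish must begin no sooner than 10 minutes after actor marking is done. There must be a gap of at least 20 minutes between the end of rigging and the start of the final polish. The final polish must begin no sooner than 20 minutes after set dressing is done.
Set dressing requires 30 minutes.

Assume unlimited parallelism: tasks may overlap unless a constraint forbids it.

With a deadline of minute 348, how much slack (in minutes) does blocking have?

Set dressing can start immediately at minute 0; it finishes at minute 30.
Rigging cannot begin until its own release at minute 10. It runs from minute 10 to 10 + 45 = minute 55.
Lens checking cannot start until rigging (finishes minute 55, plus 20-minute gap → minute 75); set dressing (finishes minute 30). The controlling bound is minute 75, so lens checking finishes at 75 + 15 = minute 90.
For blocking: lens checking (finishes minute 90, plus 15-minute gap → minute 105); rigging (finishes minute 55); set dressing (finishes minute 30, plus 5-minute gap → minute 35). Taking the maximum gives a start of minute 105, and it finishes at 105 + 70 = minute 175.

Working backward from the deadline:
Nothing follows the final polish; the deadline of minute 348 is its only limit. It must start by 348 − 35 = minute 313.
Actor marking has to be done before the final polish (must start by minute 313, minus 10-minute gap → minute 303). That means finishing by minute 303, i.e. starting by 303 − 65 = minute 238.
Blocking has to be done before actor marking (must start by minute 238). That means finishing by minute 238, i.e. starting by 238 − 70 = minute 168.
So blocking can start as early as minute 105 and as late as minute 168, giving 168 − 105 = 63 minutes of slack.

63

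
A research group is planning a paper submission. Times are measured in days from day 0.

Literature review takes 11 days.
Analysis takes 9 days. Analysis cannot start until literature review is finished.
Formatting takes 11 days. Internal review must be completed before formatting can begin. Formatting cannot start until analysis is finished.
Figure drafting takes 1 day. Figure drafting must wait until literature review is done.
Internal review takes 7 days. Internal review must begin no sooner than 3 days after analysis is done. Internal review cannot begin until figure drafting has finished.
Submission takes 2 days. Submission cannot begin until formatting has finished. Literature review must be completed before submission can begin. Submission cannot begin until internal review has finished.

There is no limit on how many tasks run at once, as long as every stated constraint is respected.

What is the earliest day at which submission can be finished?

Literature review has no prerequisites, so it starts at day 0 and finishes at day 11.
Figure drafting waits on literature review (finishes day 11), so it starts at day 11 and finishes at 11 + 1 = day 12.
Analysis cannot begin until literature review (finishes day 11). It runs from day 11 to 11 + 9 = day 20.
Internal review has to wait for analysis (finishes day 20, plus 3-day gap → day 23); figure drafting (finishes day 12). The latest of these is day 23, so internal review runs day 23 to 23 + 7 = day 30.
Formatting needs all of internal review (finishes day 30); analysis (finishes day 20). That puts its earliest start at day 30; it finishes at 30 + 11 = day 41.
For submission: formatting (finishes day 41); literature review (finishes day 11); internal review (finishes day 30). Taking the maximum gives a start of day 41, and it finishes at 41 + 2 = day 43.

43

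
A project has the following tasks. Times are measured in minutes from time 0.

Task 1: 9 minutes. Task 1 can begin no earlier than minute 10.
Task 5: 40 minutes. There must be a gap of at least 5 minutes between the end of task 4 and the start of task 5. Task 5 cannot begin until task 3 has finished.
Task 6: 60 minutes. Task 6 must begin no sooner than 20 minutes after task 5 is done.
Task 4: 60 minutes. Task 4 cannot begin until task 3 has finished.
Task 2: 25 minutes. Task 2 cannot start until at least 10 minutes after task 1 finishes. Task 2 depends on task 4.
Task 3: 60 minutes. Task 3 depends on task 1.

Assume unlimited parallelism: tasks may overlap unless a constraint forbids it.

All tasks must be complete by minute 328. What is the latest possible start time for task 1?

To finish by minute 328, task 2 (duration 25) must start no later than minute 303.
Task 6 must finish by minute 328; it takes 60 minutes, so it must start by 328 − 60 = minute 268.
Task 5 has to be done before task 6 (must start by minute 268, minus 20-minute gap → minute 248). That means finishing by minute 248, i.e. starting by 248 − 40 = minute 208.
Task 4 feeds task 2 (must start by minute 303); task 5 (must start by minute 208, minus 5-minute gap → minute 203). Taking the minimum, task 4 must finish by minute 203 and start by 203 − 60 = minute 143.
Task 3 has several dependents: task 4 (must start by minute 143); task 5 (must start by minute 208). The earliest of those limits is minute 143, so task 3 must start by 143 − 60 = minute 83.
Task 1 must finish in time for task 2 (must start by minute 303, minus 10-minute gap → minute 293); task 3 (must start by minute 83). The tightest is minute 83, so task 1 must start by 83 − 9 = minute 74.

74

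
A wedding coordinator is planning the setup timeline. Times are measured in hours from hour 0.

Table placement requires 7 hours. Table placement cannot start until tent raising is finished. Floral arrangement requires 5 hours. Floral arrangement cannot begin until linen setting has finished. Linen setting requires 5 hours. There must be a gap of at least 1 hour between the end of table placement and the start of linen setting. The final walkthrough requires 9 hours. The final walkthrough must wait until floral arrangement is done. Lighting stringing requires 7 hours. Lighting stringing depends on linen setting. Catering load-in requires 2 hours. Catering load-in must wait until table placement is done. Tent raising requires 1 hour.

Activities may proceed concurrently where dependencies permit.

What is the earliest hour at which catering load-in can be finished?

Nothing blocks tent raising, so it runs from hour 0 to hour 1.
Table placement cannot begin until tent raising (finishes hour 1). It runs from hour 1 to 1 + 7 = hour 8.
After table placement (finishes hour 8), catering load-in can start at hour 8 and finishes at hour 10.

10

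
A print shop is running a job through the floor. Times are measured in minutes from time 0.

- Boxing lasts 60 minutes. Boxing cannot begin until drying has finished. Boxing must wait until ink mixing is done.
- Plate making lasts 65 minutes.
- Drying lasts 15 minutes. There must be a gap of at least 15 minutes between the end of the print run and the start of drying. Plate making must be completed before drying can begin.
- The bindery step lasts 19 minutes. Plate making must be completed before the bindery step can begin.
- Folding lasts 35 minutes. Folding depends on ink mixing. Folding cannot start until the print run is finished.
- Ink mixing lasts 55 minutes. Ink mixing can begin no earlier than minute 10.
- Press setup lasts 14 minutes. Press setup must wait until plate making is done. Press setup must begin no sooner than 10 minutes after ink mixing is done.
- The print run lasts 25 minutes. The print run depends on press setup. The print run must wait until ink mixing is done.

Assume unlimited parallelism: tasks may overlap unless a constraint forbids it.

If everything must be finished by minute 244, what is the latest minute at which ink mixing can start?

Nothing follows boxing; the deadline of minute 244 is its only limit. It must start by 244 − 60 = minute 184.
Drying has to be done before boxing (must start by minute 184). That means finishing by minute 184, i.e. starting by 184 − 15 = minute 169.
Nothing follows folding; the deadline of minute 244 is its only limit. It must start by 244 − 35 = minute 209.
The print run feeds drying (must start by minute 169, minus 15-minute gap → minute 154); folding (must start by minute 209). Taking the minimum, the print run must finish by minute 154 and start by 154 − 25 = minute 129.
Press setup has to be done before the print run (must start by minute 129). That means finishing by minute 129, i.e. starting by 129 − 14 = minute 115.
Ink mixing feeds press setup (must start by minute 115, minus 10-minute gap → minute 105); the print run (must start by minute 129); folding (must start by minute 209); boxing (must start by minute 184). Taking the minimum, ink mixing must finish by minute 105 and start by 105 − 55 = minute 50.

50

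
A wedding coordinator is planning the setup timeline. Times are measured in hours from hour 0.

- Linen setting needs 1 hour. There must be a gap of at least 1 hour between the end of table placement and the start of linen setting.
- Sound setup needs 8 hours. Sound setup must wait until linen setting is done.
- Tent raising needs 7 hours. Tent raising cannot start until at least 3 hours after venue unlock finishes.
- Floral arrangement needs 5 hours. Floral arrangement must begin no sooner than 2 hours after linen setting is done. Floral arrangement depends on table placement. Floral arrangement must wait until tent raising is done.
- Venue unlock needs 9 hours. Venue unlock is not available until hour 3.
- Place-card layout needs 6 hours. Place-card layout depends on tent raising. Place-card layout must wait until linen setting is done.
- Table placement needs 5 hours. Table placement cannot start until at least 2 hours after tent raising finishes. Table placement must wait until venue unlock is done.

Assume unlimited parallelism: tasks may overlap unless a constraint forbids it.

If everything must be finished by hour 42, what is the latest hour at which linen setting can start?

To finish by hour 42, floral arrangement (duration 5) must start no later than hour 37.
Sound setup must finish by hour 42; it takes 8 hours, so it must start by 42 − 8 = hour 34.
Place-card layout must finish by hour 42; it takes 6 hours, so it must start by 42 − 6 = hour 36.
Linen setting must finish in time for floral arrangement (must start by hour 37, minus 2-hour gap → hour 35); sound setup (must start by hour 34); place-card layout (must start by hour 36). The tightest is hour 34, so linen setting must start by 34 − 1 = hour 33.

33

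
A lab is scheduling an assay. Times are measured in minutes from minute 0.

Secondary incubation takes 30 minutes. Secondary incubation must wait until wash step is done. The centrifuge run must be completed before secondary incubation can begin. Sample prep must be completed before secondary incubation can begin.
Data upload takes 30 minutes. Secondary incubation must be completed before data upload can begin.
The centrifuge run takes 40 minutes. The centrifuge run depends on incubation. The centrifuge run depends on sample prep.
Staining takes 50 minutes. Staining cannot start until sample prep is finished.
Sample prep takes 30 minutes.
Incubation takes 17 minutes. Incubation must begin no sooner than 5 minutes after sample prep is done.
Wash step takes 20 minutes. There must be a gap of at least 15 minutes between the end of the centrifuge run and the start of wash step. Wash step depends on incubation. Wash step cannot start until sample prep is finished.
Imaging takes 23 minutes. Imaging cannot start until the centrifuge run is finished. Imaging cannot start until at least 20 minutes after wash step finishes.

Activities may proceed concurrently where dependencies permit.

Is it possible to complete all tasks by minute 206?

Yes

Nothing blocks sample prep, so it runs from minute 0 to minute 30.
Staining cannot begin until sample prep (finishes minute 30). It runs from minute 30 to 30 + 50 = minute 80.
Incubation cannot begin until sample prep (finishes minute 30, plus 5-minute gap → minute 35). It runs from minute 35 to 35 + 17 = minute 52.
For the centrifuge run: incubation (finishes minute 52); sample prep (finishes minute 30). Taking the maximum gives a start of minute 52, and it finishes at 52 + 40 = minute 92.
Wash step cannot start until the centrifuge run (finishes minute 92, plus 15-minute gap → minute 107); incubation (finishes minute 52); sample prep (finishes minute 30). The controlling bound is minute 107, so wash step finishes at 107 + 20 = minute 127.
Imaging has to wait for the centrifuge run (finishes minute 92); wash step (finishes minute 127, plus 20-minute gap → minute 147). The latest of these is minute 147, so imaging runs minute 147 to 147 + 23 = minute 170.
For secondary incubation: wash step (finishes minute 127); the centrifuge run (finishes minute 92); sample prep (finishes minute 30). Taking the maximum gives a start of minute 127, and it finishes at 127 + 30 = minute 157.
After secondary incubation (finishes minute 157), data upload can start at minute 157 and finishes at minute 187.
Every task is finished by minute 187, which is no later than the deadline of 206, so the schedule is feasible.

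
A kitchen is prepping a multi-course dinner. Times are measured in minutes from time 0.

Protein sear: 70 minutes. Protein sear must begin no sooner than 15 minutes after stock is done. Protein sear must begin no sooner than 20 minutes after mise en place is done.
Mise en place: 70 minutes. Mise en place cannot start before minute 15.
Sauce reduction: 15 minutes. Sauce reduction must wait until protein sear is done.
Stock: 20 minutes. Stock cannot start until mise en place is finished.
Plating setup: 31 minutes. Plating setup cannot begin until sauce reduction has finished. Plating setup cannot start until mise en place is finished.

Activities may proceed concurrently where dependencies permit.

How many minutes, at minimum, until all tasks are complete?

236

Mise en place cannot begin until its own release at minute 15. It runs from minute 15 to 15 + 70 = minute 85.
Stock waits on mise en place (finishes minute 85), so it starts at minute 85 and finishes at 85 + 20 = minute 105.
Protein sear cannot start until stock (finishes minute 105, plus 15-minute gap → minute 120); mise en place (finishes minute 85, plus 20-minute gap → minute 105). The controlling bound is minute 120, so protein sear finishes at 120 + 70 = minute 190.
Sauce reduction waits on protein sear (finishes minute 190), so it starts at minute 190 and finishes at 190 + 15 = minute 205.
Plating setup needs all of sauce reduction (finishes minute 205); mise en place (finishes minute 85). That puts its earliest start at minute 205; it finishes at 205 + 31 = minute 236.
All tasks are finished once the last one completes. Finish times: Mise en place at 85, Stock at 105, Protein sear at 190, Sauce reduction at 205, Plating setup at 236. The latest is minute 236.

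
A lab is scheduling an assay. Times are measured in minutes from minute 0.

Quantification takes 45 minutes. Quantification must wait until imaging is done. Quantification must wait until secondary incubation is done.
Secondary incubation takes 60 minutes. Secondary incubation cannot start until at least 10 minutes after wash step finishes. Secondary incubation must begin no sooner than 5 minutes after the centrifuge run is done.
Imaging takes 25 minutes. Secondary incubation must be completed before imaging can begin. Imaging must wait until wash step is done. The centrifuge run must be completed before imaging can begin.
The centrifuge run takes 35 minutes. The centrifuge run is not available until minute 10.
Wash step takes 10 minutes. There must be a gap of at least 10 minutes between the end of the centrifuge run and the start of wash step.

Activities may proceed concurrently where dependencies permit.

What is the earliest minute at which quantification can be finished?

205

The centrifuge run waits on its own release at minute 10, so it starts at minute 10 and finishes at 10 + 35 = minute 45.
Wash step waits on the centrifuge run (finishes minute 45, plus 10-minute gap → minute 55), so it starts at minute 55 and finishes at 55 + 10 = minute 65.
For secondary incubation: wash step (finishes minute 65, plus 10-minute gap → minute 75); the centrifuge run (finishes minute 45, plus 5-minute gap → minute 50). Taking the maximum gives a start of minute 75, and it finishes at 75 + 60 = minute 135.
Imaging needs all of secondary incubation (finishes minute 135); wash step (finishes minute 65); the centrifuge run (finishes minute 45). That puts its earliest start at minute 135; it finishes at 135 + 25 = minute 160.
Quantification has to wait for imaging (finishes minute 160); secondary incubation (finishes minute 135). The latest of these is minute 160, so quantification runs minute 160 to 160 + 45 = minute 205.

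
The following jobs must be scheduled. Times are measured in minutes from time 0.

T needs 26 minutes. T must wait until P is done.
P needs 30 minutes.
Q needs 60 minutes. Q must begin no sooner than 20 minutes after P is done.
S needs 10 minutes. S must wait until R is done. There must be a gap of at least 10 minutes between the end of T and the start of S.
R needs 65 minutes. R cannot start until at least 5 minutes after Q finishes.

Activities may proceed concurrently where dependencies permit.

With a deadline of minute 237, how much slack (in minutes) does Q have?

47

P has no prerequisites, so it starts at minute 0 and finishes at minute 30.
After P (finishes minute 30, plus 20-minute gap → minute 50), Q can start at minute 50 and finishes at minute 110.

Working backward from the deadline:
To finish by minute 237, S (duration 10) must start no later than minute 227.
R feeds into S (must start by minute 227); so R must finish by minute 227 and therefore start by minute 162.
Q feeds into R (must start by minute 162, minus 5-minute gap → minute 157); so Q must finish by minute 157 and therefore start by minute 97.
So Q can start as early as minute 50 and as late as minute 97, giving 97 − 50 = 47 minutes of slack.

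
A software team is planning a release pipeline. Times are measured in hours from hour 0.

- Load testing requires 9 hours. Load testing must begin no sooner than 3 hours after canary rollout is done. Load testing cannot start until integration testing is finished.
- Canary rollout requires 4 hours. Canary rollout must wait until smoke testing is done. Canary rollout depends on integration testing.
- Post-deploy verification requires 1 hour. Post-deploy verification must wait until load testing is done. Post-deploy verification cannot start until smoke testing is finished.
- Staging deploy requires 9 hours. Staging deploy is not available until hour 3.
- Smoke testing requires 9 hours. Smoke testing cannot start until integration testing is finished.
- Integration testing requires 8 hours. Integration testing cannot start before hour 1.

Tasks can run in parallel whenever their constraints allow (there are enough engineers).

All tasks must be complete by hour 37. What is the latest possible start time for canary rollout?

Post-deploy verification must finish by hour 37; it takes 1 hour, so it must start by 37 − 1 = hour 36.
Load testing feeds into post-deploy verification (must start by hour 36); so load testing must finish by hour 36 and therefore start by hour 27.
Canary rollout feeds into load testing (must start by hour 27, minus 3-hour gap → hour 24); so canary rollout must finish by hour 24 and therefore start by hour 20.

20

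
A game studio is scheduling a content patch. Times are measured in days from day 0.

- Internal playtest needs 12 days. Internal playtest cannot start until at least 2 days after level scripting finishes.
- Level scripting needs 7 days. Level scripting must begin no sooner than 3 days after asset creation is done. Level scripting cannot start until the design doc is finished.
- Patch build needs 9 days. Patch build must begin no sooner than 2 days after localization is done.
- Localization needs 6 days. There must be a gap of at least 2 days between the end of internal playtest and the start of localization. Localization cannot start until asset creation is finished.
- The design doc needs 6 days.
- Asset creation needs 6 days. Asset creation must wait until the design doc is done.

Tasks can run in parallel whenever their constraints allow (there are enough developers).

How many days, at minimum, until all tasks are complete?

55

The design doc has no prerequisites, so it starts at day 0 and finishes at day 6.
Asset creation cannot begin until the design doc (finishes day 6). It runs from day 6 to 6 + 6 = day 12.
For level scripting: asset creation (finishes day 12, plus 3-day gap → day 15); the design doc (finishes day 6). Taking the maximum gives a start of day 15, and it finishes at 15 + 7 = day 22.
Internal playtest cannot begin until level scripting (finishes day 22, plus 2-day gap → day 24). It runs from day 24 to 24 + 12 = day 36.
Localization has to wait for internal playtest (finishes day 36, plus 2-day gap → day 38); asset creation (finishes day 12). The latest of these is day 38, so localization runs day 38 to 38 + 6 = day 44.
Patch build waits on localization (finishes day 44, plus 2-day gap → day 46), so it starts at day 46 and finishes at 46 + 9 = day 55.
All tasks are finished once the last one completes. Finish times: The design doc at 6, Asset creation at 12, Level scripting at 22, Internal playtest at 36, Localization at 44, Patch build at 55. The latest is day 55.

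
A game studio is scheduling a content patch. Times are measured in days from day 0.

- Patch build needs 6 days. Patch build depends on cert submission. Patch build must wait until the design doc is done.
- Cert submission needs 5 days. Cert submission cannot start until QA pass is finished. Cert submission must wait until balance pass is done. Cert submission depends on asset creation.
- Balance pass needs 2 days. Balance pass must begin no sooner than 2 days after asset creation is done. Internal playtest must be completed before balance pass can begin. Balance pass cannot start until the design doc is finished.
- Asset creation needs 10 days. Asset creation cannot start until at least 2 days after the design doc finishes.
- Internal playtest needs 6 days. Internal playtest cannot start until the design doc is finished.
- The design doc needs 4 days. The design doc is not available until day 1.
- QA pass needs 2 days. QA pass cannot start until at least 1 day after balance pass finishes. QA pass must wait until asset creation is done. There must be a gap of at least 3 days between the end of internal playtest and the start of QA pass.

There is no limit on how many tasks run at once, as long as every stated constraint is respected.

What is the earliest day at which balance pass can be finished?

21

The design doc cannot begin until its own release at day 1. It runs from day 1 to 1 + 4 = day 5.
Internal playtest waits on the design doc (finishes day 5), so it starts at day 5 and finishes at 5 + 6 = day 11.
After the design doc (finishes day 5, plus 2-day gap → day 7), asset creation can start at day 7 and finishes at day 17.
Balance pass needs all of asset creation (finishes day 17, plus 2-day gap → day 19); internal playtest (finishes day 11); the design doc (finishes day 5). That puts its earliest start at day 19; it finishes at 19 + 2 = day 21.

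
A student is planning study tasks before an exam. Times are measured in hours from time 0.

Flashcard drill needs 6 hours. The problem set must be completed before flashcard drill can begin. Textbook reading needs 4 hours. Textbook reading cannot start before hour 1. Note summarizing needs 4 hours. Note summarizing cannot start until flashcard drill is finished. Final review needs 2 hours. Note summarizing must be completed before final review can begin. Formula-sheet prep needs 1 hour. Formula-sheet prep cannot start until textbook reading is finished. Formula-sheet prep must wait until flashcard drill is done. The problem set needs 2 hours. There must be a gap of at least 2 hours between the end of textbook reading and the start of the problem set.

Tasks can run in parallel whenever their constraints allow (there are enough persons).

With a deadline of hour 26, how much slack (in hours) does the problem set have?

Textbook reading waits on its own release at hour 1, so it starts at hour 1 and finishes at 1 + 4 = hour 5.
After textbook reading (finishes hour 5, plus 2-hour gap → hour 7), the problem set can start at hour 7 and finishes at hour 9.

Working backward from the deadline:
To finish by hour 26, final review (duration 2) must start no later than hour 24.
Note summarizing feeds into final review (must start by hour 24); so note summarizing must finish by hour 24 and therefore start by hour 20.
Formula-sheet prep must finish by hour 26; it takes 1 hour, so it must start by 26 − 1 = hour 25.
Flashcard drill must finish in time for note summarizing (must start by hour 20); formula-sheet prep (must start by hour 25). The tightest is hour 20, so flashcard drill must start by 20 − 6 = hour 14.
The problem set must finish before flashcard drill (must start by hour 14). With a 2-hour duration, the problem set must start by 14 − 2 = hour 12.
So the problem set can start as early as hour 7 and as late as hour 12, giving 12 − 7 = 5 hours of slack.

5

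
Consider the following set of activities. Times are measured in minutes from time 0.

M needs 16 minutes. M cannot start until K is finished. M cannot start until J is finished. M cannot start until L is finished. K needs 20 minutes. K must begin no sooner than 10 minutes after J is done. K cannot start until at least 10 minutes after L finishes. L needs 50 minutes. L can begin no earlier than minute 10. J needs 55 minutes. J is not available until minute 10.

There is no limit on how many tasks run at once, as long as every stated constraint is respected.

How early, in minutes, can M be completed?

L cannot begin until its own release at minute 10. It runs from minute 10 to 10 + 50 = minute 60.
J waits on its own release at minute 10, so it starts at minute 10 and finishes at 10 + 55 = minute 65.
K needs all of J (finishes minute 65, plus 10-minute gap → minute 75); L (finishes minute 60, plus 10-minute gap → minute 70). That puts its earliest start at minute 75; it finishes at 75 + 20 = minute 95.
M needs all of K (finishes minute 95); J (finishes minute 65); L (finishes minute 60). That puts its earliest start at minute 95; it finishes at 95 + 16 = minute 111.

111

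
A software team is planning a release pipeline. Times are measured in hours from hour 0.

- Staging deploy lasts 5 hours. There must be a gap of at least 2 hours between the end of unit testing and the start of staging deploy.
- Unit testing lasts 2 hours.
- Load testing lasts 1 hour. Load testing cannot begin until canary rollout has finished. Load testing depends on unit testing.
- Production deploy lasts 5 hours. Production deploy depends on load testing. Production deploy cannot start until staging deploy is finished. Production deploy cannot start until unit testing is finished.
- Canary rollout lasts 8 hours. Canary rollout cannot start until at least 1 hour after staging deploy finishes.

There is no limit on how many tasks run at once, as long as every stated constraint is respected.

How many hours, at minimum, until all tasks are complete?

24

Unit testing has no prerequisites, so it starts at hour 0 and finishes at hour 2.
Staging deploy cannot begin until unit testing (finishes hour 2, plus 2-hour gap → hour 4). It runs from hour 4 to 4 + 5 = hour 9.
Canary rollout cannot begin until staging deploy (finishes hour 9, plus 1-hour gap → hour 10). It runs from hour 10 to 10 + 8 = hour 18.
Load testing needs all of canary rollout (finishes hour 18); unit testing (finishes hour 2). That puts its earliest start at hour 18; it finishes at 18 + 1 = hour 19.
For production deploy: load testing (finishes hour 19); staging deploy (finishes hour 9); unit testing (finishes hour 2). Taking the maximum gives a start of hour 19, and it finishes at 19 + 5 = hour 24.
All tasks are finished once the last one completes. Finish times: Unit testing at 2, Staging deploy at 9, Canary rollout at 18, Load testing at 19, Production deploy at 24. The latest is hour 24.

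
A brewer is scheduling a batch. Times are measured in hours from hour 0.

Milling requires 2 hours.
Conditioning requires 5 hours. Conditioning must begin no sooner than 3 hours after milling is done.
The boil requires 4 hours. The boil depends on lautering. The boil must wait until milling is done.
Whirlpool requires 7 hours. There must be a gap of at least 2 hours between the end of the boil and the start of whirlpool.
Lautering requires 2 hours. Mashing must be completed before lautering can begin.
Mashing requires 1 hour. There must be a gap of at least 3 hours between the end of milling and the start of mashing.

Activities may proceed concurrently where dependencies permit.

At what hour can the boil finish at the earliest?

Nothing blocks milling, so it runs from hour 0 to hour 2.
Mashing waits on milling (finishes hour 2, plus 3-hour gap → hour 5), so it starts at hour 5 and finishes at 5 + 1 = hour 6.
Lautering cannot begin until mashing (finishes hour 6). It runs from hour 6 to 6 + 2 = hour 8.
The boil needs all of lautering (finishes hour 8); milling (finishes hour 2). That puts its earliest start at hour 8; it finishes at 8 + 4 = hour 12.

12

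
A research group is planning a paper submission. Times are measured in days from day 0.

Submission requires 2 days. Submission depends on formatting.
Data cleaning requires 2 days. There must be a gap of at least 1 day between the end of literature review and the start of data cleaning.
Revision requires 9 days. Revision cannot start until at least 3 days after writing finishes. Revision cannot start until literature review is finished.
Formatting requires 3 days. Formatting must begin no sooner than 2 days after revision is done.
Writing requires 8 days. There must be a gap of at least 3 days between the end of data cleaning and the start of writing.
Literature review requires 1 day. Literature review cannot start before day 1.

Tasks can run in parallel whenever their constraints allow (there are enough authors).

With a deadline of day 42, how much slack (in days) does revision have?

Literature review waits on its own release at day 1, so it starts at day 1 and finishes at 1 + 1 = day 2.
Data cleaning cannot begin until literature review (finishes day 2, plus 1-day gap → day 3). It runs from day 3 to 3 + 2 = day 5.
Writing cannot begin until data cleaning (finishes day 5, plus 3-day gap → day 8). It runs from day 8 to 8 + 8 = day 16.
Revision needs all of writing (finishes day 16, plus 3-day gap → day 19); literature review (finishes day 2). That puts its earliest start at day 19; it finishes at 19 + 9 = day 28.

Working backward from the deadline:
Nothing follows submission; the deadline of day 42 is its only limit. It must start by 42 − 2 = day 40.
Formatting feeds into submission (must start by day 40); so formatting must finish by day 40 and therefore start by day 37.
Revision feeds into formatting (must start by day 37, minus 2-day gap → day 35); so revision must finish by day 35 and therefore start by day 26.
So revision can start as early as day 19 and as late as day 26, giving 26 − 19 = 7 days of slack.

7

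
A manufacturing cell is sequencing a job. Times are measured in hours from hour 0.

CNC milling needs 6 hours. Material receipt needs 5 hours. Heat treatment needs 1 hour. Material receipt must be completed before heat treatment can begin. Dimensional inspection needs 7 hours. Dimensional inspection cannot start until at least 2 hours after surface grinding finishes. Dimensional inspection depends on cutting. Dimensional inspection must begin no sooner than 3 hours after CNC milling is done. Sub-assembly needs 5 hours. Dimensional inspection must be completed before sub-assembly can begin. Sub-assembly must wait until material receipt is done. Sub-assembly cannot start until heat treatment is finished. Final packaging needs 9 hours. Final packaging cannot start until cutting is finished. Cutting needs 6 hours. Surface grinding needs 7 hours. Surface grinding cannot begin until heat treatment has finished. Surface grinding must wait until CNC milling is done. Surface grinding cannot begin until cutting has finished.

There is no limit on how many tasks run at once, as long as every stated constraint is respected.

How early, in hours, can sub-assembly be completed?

27

CNC milling has no prerequisites, so it starts at hour 0 and finishes at hour 6.
Cutting has no prerequisites, so it starts at hour 0 and finishes at hour 6.
Material receipt has no prerequisites, so it starts at hour 0 and finishes at hour 5.
Heat treatment waits on material receipt (finishes hour 5), so it starts at hour 5 and finishes at 5 + 1 = hour 6.
Surface grinding cannot start until heat treatment (finishes hour 6); CNC milling (finishes hour 6); cutting (finishes hour 6). The controlling bound is hour 6, so surface grinding finishes at 6 + 7 = hour 13.
Dimensional inspection has to wait for surface grinding (finishes hour 13, plus 2-hour gap → hour 15); cutting (finishes hour 6); CNC milling (finishes hour 6, plus 3-hour gap → hour 9). The latest of these is hour 15, so dimensional inspection runs hour 15 to 15 + 7 = hour 22.
Sub-assembly needs all of dimensional inspection (finishes hour 22); material receipt (finishes hour 5); heat treatment (finishes hour 6). That puts its earliest start at hour 22; it finishes at 22 + 5 = hour 27.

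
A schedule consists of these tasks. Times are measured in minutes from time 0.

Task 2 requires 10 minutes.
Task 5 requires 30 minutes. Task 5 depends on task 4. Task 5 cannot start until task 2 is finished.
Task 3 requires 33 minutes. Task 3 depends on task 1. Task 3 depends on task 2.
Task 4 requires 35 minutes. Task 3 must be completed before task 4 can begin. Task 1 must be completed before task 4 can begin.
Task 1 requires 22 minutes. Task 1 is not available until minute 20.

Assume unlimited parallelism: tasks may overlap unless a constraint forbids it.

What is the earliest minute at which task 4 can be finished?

Task 2 has no prerequisites, so it starts at minute 0 and finishes at minute 10.
After its own release at minute 20, task 1 can start at minute 20 and finishes at minute 42.
For task 3: task 1 (finishes minute 42); task 2 (finishes minute 10). Taking the maximum gives a start of minute 42, and it finishes at 42 + 33 = minute 75.
Task 4 needs all of task 3 (finishes minute 75); task 1 (finishes minute 42). That puts its earliest start at minute 75; it finishes at 75 + 35 = minute 110.

110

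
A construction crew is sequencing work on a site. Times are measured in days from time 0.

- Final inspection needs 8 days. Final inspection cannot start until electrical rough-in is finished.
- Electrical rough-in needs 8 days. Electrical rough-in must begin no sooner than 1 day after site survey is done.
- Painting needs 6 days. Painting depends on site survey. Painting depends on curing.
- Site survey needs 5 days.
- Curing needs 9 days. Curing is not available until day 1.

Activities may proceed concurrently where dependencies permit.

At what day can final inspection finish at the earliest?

Site survey can start immediately at day 0; it finishes at day 5.
After site survey (finishes day 5, plus 1-day gap → day 6), electrical rough-in can start at day 6 and finishes at day 14.
Final inspection cannot begin until electrical rough-in (finishes day 14). It runs from day 14 to 14 + 8 = day 22.

22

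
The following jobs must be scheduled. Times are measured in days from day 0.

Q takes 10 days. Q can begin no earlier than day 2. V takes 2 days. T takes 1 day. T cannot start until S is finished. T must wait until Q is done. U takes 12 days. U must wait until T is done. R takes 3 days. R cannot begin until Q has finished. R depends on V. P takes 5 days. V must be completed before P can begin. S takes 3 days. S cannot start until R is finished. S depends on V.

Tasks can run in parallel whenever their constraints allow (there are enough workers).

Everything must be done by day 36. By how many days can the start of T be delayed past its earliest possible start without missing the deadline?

V can start immediately at day 0; it finishes at day 2.
After its own release at day 2, Q can start at day 2 and finishes at day 12.
R has to wait for Q (finishes day 12); V (finishes day 2). The latest of these is day 12, so R runs day 12 to 12 + 3 = day 15.
For S: R (finishes day 15); V (finishes day 2). Taking the maximum gives a start of day 15, and it finishes at 15 + 3 = day 18.
For T: S (finishes day 18); Q (finishes day 12). Taking the maximum gives a start of day 18, and it finishes at 18 + 1 = day 19.

Working backward from the deadline:
U must finish by day 36; it takes 12 days, so it must start by 36 − 12 = day 24.
T has to be done before U (must start by day 24). That means finishing by day 24, i.e. starting by 24 − 1 = day 23.
So T can start as early as day 18 and as late as day 23, giving 23 − 18 = 5 days of slack.

5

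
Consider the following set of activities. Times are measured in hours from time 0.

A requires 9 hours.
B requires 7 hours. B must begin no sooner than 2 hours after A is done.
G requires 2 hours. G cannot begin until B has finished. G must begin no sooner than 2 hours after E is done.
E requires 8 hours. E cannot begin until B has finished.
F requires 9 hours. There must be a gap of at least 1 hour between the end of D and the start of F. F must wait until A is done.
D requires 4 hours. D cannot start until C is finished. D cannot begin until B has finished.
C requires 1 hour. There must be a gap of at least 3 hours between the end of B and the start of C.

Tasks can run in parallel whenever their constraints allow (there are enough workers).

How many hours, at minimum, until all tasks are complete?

36

A has no prerequisites, so it starts at hour 0 and finishes at hour 9.
B waits on A (finishes hour 9, plus 2-hour gap → hour 11), so it starts at hour 11 and finishes at 11 + 7 = hour 18.
E waits on B (finishes hour 18), so it starts at hour 18 and finishes at 18 + 8 = hour 26.
G has to wait for B (finishes hour 18); E (finishes hour 26, plus 2-hour gap → hour 28). The latest of these is hour 28, so G runs hour 28 to 28 + 2 = hour 30.
After B (finishes hour 18, plus 3-hour gap → hour 21), C can start at hour 21 and finishes at hour 22.
D cannot start until C (finishes hour 22); B (finishes hour 18). The controlling bound is hour 22, so D finishes at 22 + 4 = hour 26.
F needs all of D (finishes hour 26, plus 1-hour gap → hour 27); A (finishes hour 9). That puts its earliest start at hour 27; it finishes at 27 + 9 = hour 36.
All tasks are finished once the last one completes. Finish times: A at 9, B at 18, C at 22, D at 26, E at 26, F at 36, G at 30. The latest is hour 36.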